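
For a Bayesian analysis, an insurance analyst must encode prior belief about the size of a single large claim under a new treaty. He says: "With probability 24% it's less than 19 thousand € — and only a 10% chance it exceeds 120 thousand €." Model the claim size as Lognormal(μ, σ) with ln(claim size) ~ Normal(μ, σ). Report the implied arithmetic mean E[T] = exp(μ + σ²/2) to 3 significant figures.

E[T] ≈ 56.2 thousand €

If T ~ Lognormal(μ,σ) then ln T ~ Normal(μ,σ), so the p-quantile of ln T is μ + z_p·σ.
ln(19) = 2.944 and ln(120) = 4.787; z_{0.24} = -0.7063, z_{0.9} = 1.282.
σ = (4.787 − 2.944)/(1.282 − (-0.7063)) = 0.927.
μ = 2.944 − (-0.7063)·0.927 = 3.599.
E[T] = exp(μ + σ²/2) = exp(3.599 + 0.4298) = 56.2 thousand €.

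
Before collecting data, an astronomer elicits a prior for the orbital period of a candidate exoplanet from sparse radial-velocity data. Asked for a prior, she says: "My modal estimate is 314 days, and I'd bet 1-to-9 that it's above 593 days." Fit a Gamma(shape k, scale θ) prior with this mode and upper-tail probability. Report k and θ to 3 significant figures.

k ≈ 5.73, θ ≈ 66.4

Gamma(k,θ) with k>1 has mode (k−1)θ, so θ = 314/(k−1).
Need P(X < 593) = 0.9 with θ tied to k this way. Start at k = 2, θ = 314: P(X<593) ≈ 0.563.
Too low — raise k to concentrate. Iterating converges to k ≈ 5.73.
Then θ = 314/(5.73−1) ≈ 66.4.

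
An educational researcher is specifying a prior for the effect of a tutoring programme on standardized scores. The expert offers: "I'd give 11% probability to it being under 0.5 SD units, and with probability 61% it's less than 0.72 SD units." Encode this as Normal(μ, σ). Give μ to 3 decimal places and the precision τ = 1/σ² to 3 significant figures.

μ = 0.679, τ = 46.9

The p-quantile of Normal(μ,σ) is μ + z_p·σ, with z_{0.11} = -1.227 and z_{0.61} = 0.2793.
Eliminate σ: μ = (z₂·x₁ − z₁·x₂)/(z₂ − z₁) = (0.2793·0.5 − (-1.227)·0.72)/1.506 = 0.679.
Then σ = (x₂ − x₁)/(z₂ − z₁) = (0.72 − 0.5)/1.506 = 0.146.
Precision τ = 1/σ² = 1/0.1461² = 46.9.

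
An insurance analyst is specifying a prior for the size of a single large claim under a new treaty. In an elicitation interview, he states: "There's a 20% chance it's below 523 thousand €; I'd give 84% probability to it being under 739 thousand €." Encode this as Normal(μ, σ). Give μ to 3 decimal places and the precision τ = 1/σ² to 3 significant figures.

μ = 622.010, τ = 7.23e-05

The p-quantile of Normal(μ,σ) is μ + z_p·σ, with z_{0.2} = -0.8416 and z_{0.84} = 0.9945.
Eliminate σ: μ = (z₂·x₁ − z₁·x₂)/(z₂ − z₁) = (0.9945·523 − (-0.8416)·739)/1.836 = 622.010.
Then σ = (x₂ − x₁)/(z₂ − z₁) = (739 − 523)/1.836 = 117.642.
Precision τ = 1/σ² = 1/117.6² = 7.23e-05.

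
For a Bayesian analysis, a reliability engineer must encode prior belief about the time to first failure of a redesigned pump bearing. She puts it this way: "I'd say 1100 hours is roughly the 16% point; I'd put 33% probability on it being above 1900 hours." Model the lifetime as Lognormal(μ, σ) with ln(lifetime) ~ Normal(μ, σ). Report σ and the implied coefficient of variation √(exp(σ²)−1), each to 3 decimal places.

σ ≈ 0.381, CV ≈ 0.395

If T ~ Lognormal(μ,σ) then ln T ~ Normal(μ,σ), so the p-quantile of ln T is μ + z_p·σ.
ln(1100) = 7.003 and ln(1900) = 7.55; z_{0.16} = -0.9945, z_{0.67} = 0.4399.
σ = (7.55 − 7.003)/(0.4399 − (-0.9945)) = 0.381.
μ = 7.003 − (-0.9945)·0.381 = 7.382.
CV = √(exp(σ²)−1) = √(exp(0.1452)−1) = 0.395.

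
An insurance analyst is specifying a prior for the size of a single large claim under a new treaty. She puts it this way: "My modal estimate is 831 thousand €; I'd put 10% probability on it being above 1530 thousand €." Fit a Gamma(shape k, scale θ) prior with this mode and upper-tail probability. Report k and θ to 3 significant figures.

k ≈ 6.12, θ ≈ 162

Gamma(k,θ) with k>1 has mode (k−1)θ, so θ = 831/(k−1).
Need P(X < 1530) = 0.9 with θ tied to k this way. Start at k = 2, θ = 831: P(X<1530) ≈ 0.549.
Too low — raise k to concentrate. Iterating converges to k ≈ 6.12.
Then θ = 831/(6.12−1) ≈ 162.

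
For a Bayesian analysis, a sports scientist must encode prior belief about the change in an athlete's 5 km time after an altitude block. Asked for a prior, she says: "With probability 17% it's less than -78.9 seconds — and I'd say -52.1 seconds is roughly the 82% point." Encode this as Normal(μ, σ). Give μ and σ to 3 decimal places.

For Normal(μ,σ), the p-quantile is μ + z_p·σ. Here z_{0.17} = -0.9542, z_{0.82} = 0.9154.
So -78.9 = μ − 0.9542σ and -52.1 = μ + 0.9154σ.
Subtracting: σ = (-52.1 − -78.9)/(0.9154 − (-0.9542)) = 14.335.
Then μ = -78.9 − (-0.9542)·14.335 = -65.222.

μ = -65.222, σ = 14.335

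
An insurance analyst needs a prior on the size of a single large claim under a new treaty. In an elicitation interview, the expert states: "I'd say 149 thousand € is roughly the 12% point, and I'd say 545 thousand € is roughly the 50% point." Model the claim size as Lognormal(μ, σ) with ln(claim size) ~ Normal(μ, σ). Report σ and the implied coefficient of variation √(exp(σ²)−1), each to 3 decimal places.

σ ≈ 1.104, CV ≈ 1.543

If T ~ Lognormal(μ,σ) then ln T ~ Normal(μ,σ), so the p-quantile of ln T is μ + z_p·σ.
ln(149) = 5.004 and ln(545) = 6.301; z_{0.12} = -1.175, z_{0.5} = 0.
σ = (6.301 − 5.004)/(0 − (-1.175)) = 1.104.
μ = 5.004 − (-1.175)·1.104 = 6.301.
CV = √(exp(σ²)−1) = √(exp(1.2182)−1) = 1.543.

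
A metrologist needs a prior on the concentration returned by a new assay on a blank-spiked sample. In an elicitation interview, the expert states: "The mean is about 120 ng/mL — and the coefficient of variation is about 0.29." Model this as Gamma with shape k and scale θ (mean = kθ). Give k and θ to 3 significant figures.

For Gamma(k, scale θ): mean = kθ, variance = kθ², so CV = 1/√k.
CV = 0.29, hence k = 1/CV² = 11.9.
Then θ = mean/k = 120/11.9 = 10.1.

k ≈ 11.9, θ ≈ 10.1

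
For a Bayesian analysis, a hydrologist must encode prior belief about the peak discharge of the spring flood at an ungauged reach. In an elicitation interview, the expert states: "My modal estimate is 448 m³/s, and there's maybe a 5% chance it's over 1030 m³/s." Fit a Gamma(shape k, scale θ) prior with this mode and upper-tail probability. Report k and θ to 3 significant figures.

k ≈ 4.95, θ ≈ 113

Gamma(k,θ) with k>1 has mode (k−1)θ, so θ = 448/(k−1).
Need P(X < 1030) = 0.95 with θ tied to k this way. Start at k = 2, θ = 448: P(X<1030) ≈ 0.669.
Too low — raise k to concentrate. Iterating converges to k ≈ 4.95.
Then θ = 448/(4.95−1) ≈ 113.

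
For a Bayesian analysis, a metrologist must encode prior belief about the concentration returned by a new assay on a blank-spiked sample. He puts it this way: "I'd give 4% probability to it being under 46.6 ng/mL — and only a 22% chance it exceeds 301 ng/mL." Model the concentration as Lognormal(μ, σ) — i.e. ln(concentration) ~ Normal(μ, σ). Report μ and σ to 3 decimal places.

If T ~ Lognormal(μ,σ) then ln T ~ Normal(μ,σ), so the p-quantile of ln T is μ + z_p·σ.
ln(46.6) = 3.842 and ln(301) = 5.707; z_{0.04} = -1.751, z_{0.78} = 0.7722.
σ = (5.707 − 3.842)/(0.7722 − (-1.751)) = 0.739.
μ = 3.842 − (-1.751)·0.739 = 5.136.

μ ≈ 5.136, σ ≈ 0.739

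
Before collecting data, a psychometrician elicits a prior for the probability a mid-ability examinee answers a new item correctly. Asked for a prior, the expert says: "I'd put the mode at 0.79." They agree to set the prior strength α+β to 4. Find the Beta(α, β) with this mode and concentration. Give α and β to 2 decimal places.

α = 2.58, β = 1.42

For α,β > 1 the Beta mode is (α−1)/(α+β−2). With α+β = 4, the mode is (α−1)/2.
Set (α−1)/2 = 0.79 → α = 1 + 0.79·2 = 2.58.
β = 4 − α = 1.42.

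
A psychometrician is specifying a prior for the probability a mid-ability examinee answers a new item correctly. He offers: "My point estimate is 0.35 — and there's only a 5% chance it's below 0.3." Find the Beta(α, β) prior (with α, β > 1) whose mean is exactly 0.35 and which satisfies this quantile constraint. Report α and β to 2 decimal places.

With mean 0.35 fixed, write α = 0.35s, β = 0.65s where s = α+β.
Need P(θ < 0.3) = 0.05 under Beta(0.35s, 0.65s). Normal approximation: (q−m)/√(m(1−m)/s) ≈ z_{0.05} = -1.64, so s ≈ 0.35·0.65·(-1.64)²/(0.3−0.35)² = 246.2.
At s = 246.2: P(θ<0.3) ≈ 0.047. Adjusting to match 0.05 gives s ≈ 238.34.
So α = 0.35·238.34 ≈ 83.42, β = 0.65·238.34 ≈ 154.92.

α ≈ 83.42, β ≈ 154.92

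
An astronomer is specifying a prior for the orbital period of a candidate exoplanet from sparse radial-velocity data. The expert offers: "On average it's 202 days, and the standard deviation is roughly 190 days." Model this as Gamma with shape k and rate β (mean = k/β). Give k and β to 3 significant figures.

k ≈ 1.13, β ≈ 0.0056

For Gamma(k, rate β): mean = k/β, variance = k/β², so CV = 1/√k.
CV = SD/mean = 190/202 = 0.9406, hence k = 1/CV² = 1.13.
Then β = k/mean = 1.13/202 = 0.0056.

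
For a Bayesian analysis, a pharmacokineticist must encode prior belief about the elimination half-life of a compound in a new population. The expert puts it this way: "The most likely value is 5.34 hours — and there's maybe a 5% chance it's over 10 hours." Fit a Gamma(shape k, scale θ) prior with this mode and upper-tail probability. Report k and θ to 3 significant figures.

Gamma(k,θ) with k>1 has mode (k−1)θ, so θ = 5.34/(k−1).
Need P(X < 10) = 0.95 with θ tied to k this way. Start at k = 2, θ = 5.34: P(X<10) ≈ 0.558.
Too low — raise k to concentrate. Iterating converges to k ≈ 8.07.
Then θ = 5.34/(8.07−1) ≈ 0.755.

k ≈ 8.07, θ ≈ 0.755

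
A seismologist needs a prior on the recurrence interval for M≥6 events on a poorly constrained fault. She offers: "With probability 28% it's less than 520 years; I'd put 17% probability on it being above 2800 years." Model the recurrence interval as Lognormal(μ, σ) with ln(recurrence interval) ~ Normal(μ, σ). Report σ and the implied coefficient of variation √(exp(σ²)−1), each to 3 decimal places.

If T ~ Lognormal(μ,σ) then ln T ~ Normal(μ,σ), so the p-quantile of ln T is μ + z_p·σ.
ln(520) = 6.254 and ln(2800) = 7.937; z_{0.28} = -0.5828, z_{0.83} = 0.9542.
σ = (7.937 − 6.254)/(0.9542 − (-0.5828)) = 1.095.
μ = 6.254 − (-0.5828)·1.095 = 6.892.
CV = √(exp(σ²)−1) = √(exp(1.1998)−1) = 1.523.

σ ≈ 1.095, CV ≈ 1.523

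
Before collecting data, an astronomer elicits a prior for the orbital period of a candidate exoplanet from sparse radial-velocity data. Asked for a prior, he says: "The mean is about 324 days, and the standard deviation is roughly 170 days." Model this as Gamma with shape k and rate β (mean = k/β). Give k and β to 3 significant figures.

k ≈ 3.63, β ≈ 0.0112

For Gamma(k, rate β): mean = k/β, variance = k/β², so CV = 1/√k.
CV = SD/mean = 170/324 = 0.5247, hence k = 1/CV² = 3.63.
Then β = k/mean = 3.63/324 = 0.0112.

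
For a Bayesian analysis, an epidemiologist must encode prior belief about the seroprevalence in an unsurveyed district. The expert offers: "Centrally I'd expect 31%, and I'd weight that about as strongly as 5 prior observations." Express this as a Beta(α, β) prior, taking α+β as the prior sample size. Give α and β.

α = 1.55, β = 3.45

Under the effective-sample-size interpretation, Beta(α, β) has prior mean α/(α+β) and prior sample size α+β.
So α+β = 5 and α/(α+β) = 0.31, giving α = 0.31·5 = 1.55 and β = 5 − 1.55 = 3.45.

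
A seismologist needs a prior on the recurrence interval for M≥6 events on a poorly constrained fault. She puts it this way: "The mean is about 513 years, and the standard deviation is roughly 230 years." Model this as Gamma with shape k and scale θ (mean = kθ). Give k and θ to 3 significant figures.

k ≈ 4.97, θ ≈ 103

For Gamma(k, scale θ): mean = kθ, variance = kθ², so CV = 1/√k.
CV = SD/mean = 230/513 = 0.4483, hence k = 1/CV² = 4.97.
Then θ = mean/k = 513/4.97 = 103.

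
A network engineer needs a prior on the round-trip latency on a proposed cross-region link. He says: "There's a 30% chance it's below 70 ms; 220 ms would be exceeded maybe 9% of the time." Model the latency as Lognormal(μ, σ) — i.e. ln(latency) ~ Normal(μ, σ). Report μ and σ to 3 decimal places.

If T ~ Lognormal(μ,σ) then ln T ~ Normal(μ,σ), so the p-quantile of ln T is μ + z_p·σ.
ln(70) = 4.248 and ln(220) = 5.394; z_{0.3} = -0.5244, z_{0.91} = 1.341.
σ = (5.394 − 4.248)/(1.341 − (-0.5244)) = 0.614.
μ = 4.248 − (-0.5244)·0.614 = 4.570.

μ ≈ 4.570, σ ≈ 0.614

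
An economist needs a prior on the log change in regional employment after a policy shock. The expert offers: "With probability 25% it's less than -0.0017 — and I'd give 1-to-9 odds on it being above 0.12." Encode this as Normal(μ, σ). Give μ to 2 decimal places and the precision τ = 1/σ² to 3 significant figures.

μ = 0.04, τ = 258

The p-quantile of Normal(μ,σ) is μ + z_p·σ, with z_{0.25} = -0.6745 and z_{0.9} = 1.282.
Eliminate σ: μ = (z₂·x₁ − z₁·x₂)/(z₂ − z₁) = (1.282·-0.0017 − (-0.6745)·0.12)/1.956 = 0.04.
Then σ = (x₂ − x₁)/(z₂ − z₁) = (0.12 − -0.0017)/1.956 = 0.06.
Precision τ = 1/σ² = 1/0.06222² = 258.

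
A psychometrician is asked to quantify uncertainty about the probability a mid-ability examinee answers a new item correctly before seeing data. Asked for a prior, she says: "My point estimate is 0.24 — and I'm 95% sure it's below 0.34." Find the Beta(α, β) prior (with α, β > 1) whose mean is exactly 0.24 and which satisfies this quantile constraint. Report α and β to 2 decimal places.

α ≈ 12.97, β ≈ 41.08

With mean 0.24 fixed, write α = 0.24s, β = 0.76s where s = α+β.
Need P(θ < 0.34) = 0.95 under Beta(0.24s, 0.76s). Normal approximation: (q−m)/√(m(1−m)/s) ≈ z_{0.95} = 1.64, so s ≈ 0.24·0.76·(1.64)²/(0.34−0.24)² = 49.3.
At s = 49.3: P(θ<0.34) ≈ 0.942. Adjusting to match 0.95 gives s ≈ 54.05.
So α = 0.24·54.05 ≈ 12.97, β = 0.76·54.05 ≈ 41.08.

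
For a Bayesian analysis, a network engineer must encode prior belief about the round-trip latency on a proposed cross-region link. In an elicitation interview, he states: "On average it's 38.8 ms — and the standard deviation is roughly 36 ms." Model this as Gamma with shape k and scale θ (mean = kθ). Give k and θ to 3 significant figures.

k ≈ 1.16, θ ≈ 33.4

For Gamma(k, scale θ): mean = kθ, variance = kθ², so CV = 1/√k.
CV = SD/mean = 36/38.8 = 0.9278, hence k = 1/CV² = 1.16.
Then θ = mean/k = 38.8/1.16 = 33.4.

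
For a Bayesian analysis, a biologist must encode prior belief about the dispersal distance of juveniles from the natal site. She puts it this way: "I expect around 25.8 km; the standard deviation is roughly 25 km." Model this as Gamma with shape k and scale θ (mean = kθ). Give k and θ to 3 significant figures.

For Gamma(k, scale θ): mean = kθ, variance = kθ², so CV = 1/√k.
CV = SD/mean = 25/25.8 = 0.969, hence k = 1/CV² = 1.07.
Then θ = mean/k = 25.8/1.07 = 24.2.

k ≈ 1.07, θ ≈ 24.2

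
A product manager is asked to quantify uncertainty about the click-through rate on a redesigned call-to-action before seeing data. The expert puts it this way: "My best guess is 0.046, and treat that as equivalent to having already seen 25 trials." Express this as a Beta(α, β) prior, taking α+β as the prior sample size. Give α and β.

Under the effective-sample-size interpretation, Beta(α, β) has prior mean α/(α+β) and prior sample size α+β.
So α+β = 25 and α/(α+β) = 0.046, giving α = 0.046·25 = 1.15 and β = 25 − 1.15 = 23.85.

α = 1.15, β = 23.85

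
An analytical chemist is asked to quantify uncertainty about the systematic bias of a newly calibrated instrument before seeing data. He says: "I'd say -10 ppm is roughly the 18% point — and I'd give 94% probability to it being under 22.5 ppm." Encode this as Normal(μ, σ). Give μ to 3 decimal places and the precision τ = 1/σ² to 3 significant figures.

μ = 2.044, τ = 0.00578

For Normal(μ,σ), the p-quantile is μ + z_p·σ. Here z_{0.18} = -0.9154, z_{0.94} = 1.555.
So -10 = μ − 0.9154σ and 22.5 = μ + 1.555σ.
Subtracting: σ = (22.5 − -10)/(1.555 − (-0.9154)) = 13.157.
Then μ = -10 − (-0.9154)·13.157 = 2.044.
Precision τ = 1/σ² = 1/13.16² = 0.00578.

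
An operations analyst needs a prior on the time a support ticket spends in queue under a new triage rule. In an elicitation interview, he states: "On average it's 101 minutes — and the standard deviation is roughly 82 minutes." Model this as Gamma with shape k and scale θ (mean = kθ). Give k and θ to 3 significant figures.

For Gamma(k, scale θ): mean = kθ, variance = kθ², so CV = 1/√k.
CV = SD/mean = 82/101 = 0.8119, hence k = 1/CV² = 1.52.
Then θ = mean/k = 101/1.52 = 66.6.

k ≈ 1.52, θ ≈ 66.6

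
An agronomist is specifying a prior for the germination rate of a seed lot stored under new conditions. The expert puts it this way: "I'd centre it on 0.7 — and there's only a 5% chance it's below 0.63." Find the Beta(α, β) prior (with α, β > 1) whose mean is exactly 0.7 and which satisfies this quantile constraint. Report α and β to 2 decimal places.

α ≈ 84.98, β ≈ 36.42

With mean 0.7 fixed, write α = 0.7s, β = 0.3s where s = α+β.
Need P(θ < 0.63) = 0.05 under Beta(0.7s, 0.3s). Normal approximation: (q−m)/√(m(1−m)/s) ≈ z_{0.05} = -1.64, so s ≈ 0.7·0.3·(-1.64)²/(0.63−0.7)² = 116.0.
At s = 116.0: P(θ<0.63) ≈ 0.054. Adjusting to match 0.05 gives s ≈ 121.40.
So α = 0.7·121.40 ≈ 84.98, β = 0.3·121.40 ≈ 36.42.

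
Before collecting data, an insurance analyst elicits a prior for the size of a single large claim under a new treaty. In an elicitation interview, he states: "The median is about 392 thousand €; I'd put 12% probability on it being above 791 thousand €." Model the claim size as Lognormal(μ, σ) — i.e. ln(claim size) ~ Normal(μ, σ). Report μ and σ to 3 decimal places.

μ ≈ 5.971, σ ≈ 0.597

If T ~ Lognormal(μ,σ) then ln T ~ Normal(μ,σ), so the p-quantile of ln T is μ + z_p·σ.
ln(392) = 5.971 and ln(791) = 6.673; z_{0.5} = 0, z_{0.88} = 1.175.
σ = (6.673 − 5.971)/(1.175 − (0)) = 0.597.
μ = 5.971 − (0)·0.597 = 5.971.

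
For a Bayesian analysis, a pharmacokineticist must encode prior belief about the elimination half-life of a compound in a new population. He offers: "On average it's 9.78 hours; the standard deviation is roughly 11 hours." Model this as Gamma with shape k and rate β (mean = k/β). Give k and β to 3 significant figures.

For Gamma(k, rate β): mean = k/β, variance = k/β², so CV = 1/√k.
CV = SD/mean = 11/9.78 = 1.125, hence k = 1/CV² = 0.79.
Then β = k/mean = 0.79/9.78 = 0.0808.

k ≈ 0.79, β ≈ 0.0808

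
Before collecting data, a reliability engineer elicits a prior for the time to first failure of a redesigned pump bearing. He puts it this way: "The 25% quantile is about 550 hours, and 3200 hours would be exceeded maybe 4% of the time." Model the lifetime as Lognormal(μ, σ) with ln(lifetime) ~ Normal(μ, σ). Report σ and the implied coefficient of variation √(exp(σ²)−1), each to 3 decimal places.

σ ≈ 0.726, CV ≈ 0.833

If T ~ Lognormal(μ,σ) then ln T ~ Normal(μ,σ), so the p-quantile of ln T is μ + z_p·σ.
ln(550) = 6.31 and ln(3200) = 8.071; z_{0.25} = -0.6745, z_{0.96} = 1.751.
σ = (8.071 − 6.31)/(1.751 − (-0.6745)) = 0.726.
μ = 6.31 − (-0.6745)·0.726 = 6.800.
CV = √(exp(σ²)−1) = √(exp(0.5273)−1) = 0.833.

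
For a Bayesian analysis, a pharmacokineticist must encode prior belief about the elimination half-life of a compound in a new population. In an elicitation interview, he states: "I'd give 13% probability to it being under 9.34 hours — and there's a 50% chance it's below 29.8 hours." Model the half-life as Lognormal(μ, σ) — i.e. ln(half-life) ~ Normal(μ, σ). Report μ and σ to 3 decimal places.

μ ≈ 3.395, σ ≈ 1.030

If T ~ Lognormal(μ,σ) then ln T ~ Normal(μ,σ), so the p-quantile of ln T is μ + z_p·σ.
ln(9.34) = 2.234 and ln(29.8) = 3.395; z_{0.13} = -1.126, z_{0.5} = 0.
σ = (3.395 − 2.234)/(0 − (-1.126)) = 1.030.
μ = 2.234 − (-1.126)·1.030 = 3.395.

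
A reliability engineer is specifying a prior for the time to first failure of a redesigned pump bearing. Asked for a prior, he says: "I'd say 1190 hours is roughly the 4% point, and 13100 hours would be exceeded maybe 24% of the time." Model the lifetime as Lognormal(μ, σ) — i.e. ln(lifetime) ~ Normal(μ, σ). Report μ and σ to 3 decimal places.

μ ≈ 8.791, σ ≈ 0.976

If T ~ Lognormal(μ,σ) then ln T ~ Normal(μ,σ), so the p-quantile of ln T is μ + z_p·σ.
ln(1190) = 7.082 and ln(13100) = 9.48; z_{0.04} = -1.751, z_{0.76} = 0.7063.
σ = (9.48 − 7.082)/(0.7063 − (-1.751)) = 0.976.
μ = 7.082 − (-1.751)·0.976 = 8.791.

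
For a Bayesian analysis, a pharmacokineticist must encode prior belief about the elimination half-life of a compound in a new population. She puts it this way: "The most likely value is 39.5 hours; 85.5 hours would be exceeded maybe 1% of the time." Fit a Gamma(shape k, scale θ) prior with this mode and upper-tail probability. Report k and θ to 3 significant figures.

k ≈ 9.11, θ ≈ 4.87

Gamma(k,θ) with k>1 has mode (k−1)θ, so θ = 39.5/(k−1).
Need P(X < 85.5) = 0.99 with θ tied to k this way. Start at k = 2, θ = 39.5: P(X<85.5) ≈ 0.637.
Too low — raise k to concentrate. Iterating converges to k ≈ 9.11.
Then θ = 39.5/(9.11−1) ≈ 4.87.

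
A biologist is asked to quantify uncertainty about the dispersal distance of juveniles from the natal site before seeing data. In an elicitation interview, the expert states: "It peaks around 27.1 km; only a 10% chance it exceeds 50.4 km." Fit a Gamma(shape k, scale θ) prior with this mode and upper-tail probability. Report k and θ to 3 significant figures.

k ≈ 5.96, θ ≈ 5.46

Gamma(k,θ) with k>1 has mode (k−1)θ, so θ = 27.1/(k−1).
Need P(X < 50.4) = 0.9 with θ tied to k this way. Start at k = 2, θ = 27.1: P(X<50.4) ≈ 0.555.
Too low — raise k to concentrate. Iterating converges to k ≈ 5.96.
Then θ = 27.1/(5.96−1) ≈ 5.46.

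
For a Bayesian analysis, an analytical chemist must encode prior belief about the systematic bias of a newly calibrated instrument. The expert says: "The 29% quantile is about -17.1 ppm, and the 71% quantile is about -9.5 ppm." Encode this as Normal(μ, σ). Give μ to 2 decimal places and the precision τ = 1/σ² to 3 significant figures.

μ = -13.30, τ = 0.0212

For Normal(μ,σ), the p-quantile is μ + z_p·σ. Here z_{0.29} = -0.5534, z_{0.71} = 0.5534.
So -17.1 = μ − 0.5534σ and -9.5 = μ + 0.5534σ.
Subtracting: σ = (-9.5 − -17.1)/(0.5534 − (-0.5534)) = 6.87.
Then μ = -17.1 − (-0.5534)·6.87 = -13.30.
Precision τ = 1/σ² = 1/6.867² = 0.0212.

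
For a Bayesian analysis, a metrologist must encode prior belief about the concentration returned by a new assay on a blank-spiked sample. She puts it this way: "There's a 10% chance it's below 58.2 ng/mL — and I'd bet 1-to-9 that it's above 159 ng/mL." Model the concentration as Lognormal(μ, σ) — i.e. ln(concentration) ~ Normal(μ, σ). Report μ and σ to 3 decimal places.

If T ~ Lognormal(μ,σ) then ln T ~ Normal(μ,σ), so the p-quantile of ln T is μ + z_p·σ.
ln(58.2) = 4.064 and ln(159) = 5.069; z_{0.1} = -1.282, z_{0.9} = 1.282.
σ = (5.069 − 4.064)/(1.282 − (-1.282)) = 0.392.
μ = 4.064 − (-1.282)·0.392 = 4.566.

μ ≈ 4.566, σ ≈ 0.392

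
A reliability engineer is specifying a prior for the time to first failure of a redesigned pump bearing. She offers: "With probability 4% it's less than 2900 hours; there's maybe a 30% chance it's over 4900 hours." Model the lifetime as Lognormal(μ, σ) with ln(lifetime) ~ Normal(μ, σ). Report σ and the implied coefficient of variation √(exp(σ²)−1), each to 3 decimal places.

If T ~ Lognormal(μ,σ) then ln T ~ Normal(μ,σ), so the p-quantile of ln T is μ + z_p·σ.
ln(2900) = 7.972 and ln(4900) = 8.497; z_{0.04} = -1.751, z_{0.7} = 0.5244.
σ = (8.497 − 7.972)/(0.5244 − (-1.751)) = 0.231.
μ = 7.972 − (-1.751)·0.231 = 8.376.
CV = √(exp(σ²)−1) = √(exp(0.0532)−1) = 0.234.

σ ≈ 0.231, CV ≈ 0.234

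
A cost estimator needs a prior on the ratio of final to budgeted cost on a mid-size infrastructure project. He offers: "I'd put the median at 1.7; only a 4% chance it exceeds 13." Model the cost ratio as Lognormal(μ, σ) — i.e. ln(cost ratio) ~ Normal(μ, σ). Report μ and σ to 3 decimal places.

If T ~ Lognormal(μ,σ) then ln T ~ Normal(μ,σ), so the p-quantile of ln T is μ + z_p·σ.
ln(1.7) = 0.5306 and ln(13) = 2.565; z_{0.5} = 0, z_{0.96} = 1.751.
σ = (2.565 − 0.5306)/(1.751 − (0)) = 1.162.
μ = 0.5306 − (0)·1.162 = 0.531.

μ ≈ 0.531, σ ≈ 1.162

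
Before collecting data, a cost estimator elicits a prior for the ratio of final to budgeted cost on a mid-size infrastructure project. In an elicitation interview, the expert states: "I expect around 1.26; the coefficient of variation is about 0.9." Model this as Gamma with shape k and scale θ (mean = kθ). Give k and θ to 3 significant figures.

k ≈ 1.23, θ ≈ 1.02

For Gamma(k, scale θ): mean = kθ, variance = kθ², so CV = 1/√k.
CV = 0.9, hence k = 1/CV² = 1.23.
Then θ = mean/k = 1.26/1.23 = 1.02.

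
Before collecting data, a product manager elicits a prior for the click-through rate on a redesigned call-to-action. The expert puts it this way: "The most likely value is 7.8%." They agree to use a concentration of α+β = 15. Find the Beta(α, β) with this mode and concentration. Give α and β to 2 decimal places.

α = 2.01, β = 12.99

For α,β > 1 the Beta mode is (α−1)/(α+β−2). With α+β = 15, the mode is (α−1)/13.
Set (α−1)/13 = 0.078 → α = 1 + 0.078·13 = 2.01.
β = 15 − α = 12.99.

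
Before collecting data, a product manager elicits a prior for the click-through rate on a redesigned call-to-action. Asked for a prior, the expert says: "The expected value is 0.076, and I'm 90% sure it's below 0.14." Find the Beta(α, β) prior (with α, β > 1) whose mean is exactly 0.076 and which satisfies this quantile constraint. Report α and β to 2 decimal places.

With mean 0.076 fixed, write α = 0.076s, β = 0.924s where s = α+β.
Need P(θ < 0.14) = 0.9 under Beta(0.076s, 0.924s). Normal approximation: (q−m)/√(m(1−m)/s) ≈ z_{0.9} = 1.28, so s ≈ 0.076·0.924·(1.28)²/(0.14−0.076)² = 28.2.
At s = 28.2: P(θ<0.14) ≈ 0.893. Adjusting to match 0.9 gives s ≈ 30.75.
So α = 0.076·30.75 ≈ 2.34, β = 0.924·30.75 ≈ 28.41.

α ≈ 2.34, β ≈ 28.41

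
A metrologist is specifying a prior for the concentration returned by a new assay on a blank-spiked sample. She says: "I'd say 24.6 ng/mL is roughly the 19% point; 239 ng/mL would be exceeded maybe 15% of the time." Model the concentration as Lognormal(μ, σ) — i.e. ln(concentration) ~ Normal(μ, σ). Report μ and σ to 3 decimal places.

If T ~ Lognormal(μ,σ) then ln T ~ Normal(μ,σ), so the p-quantile of ln T is μ + z_p·σ.
ln(24.6) = 3.203 and ln(239) = 5.476; z_{0.19} = -0.8779, z_{0.85} = 1.036.
σ = (5.476 − 3.203)/(1.036 − (-0.8779)) = 1.188.
μ = 3.203 − (-0.8779)·1.188 = 4.245.

μ ≈ 4.245, σ ≈ 1.188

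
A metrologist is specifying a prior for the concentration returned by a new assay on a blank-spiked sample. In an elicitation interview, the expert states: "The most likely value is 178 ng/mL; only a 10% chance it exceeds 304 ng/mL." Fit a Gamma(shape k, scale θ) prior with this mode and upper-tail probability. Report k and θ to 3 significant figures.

Gamma(k,θ) with k>1 has mode (k−1)θ, so θ = 178/(k−1).
Need P(X < 304) = 0.9 with θ tied to k this way. Start at k = 2, θ = 178: P(X<304) ≈ 0.509.
Too low — raise k to concentrate. Iterating converges to k ≈ 7.61.
Then θ = 178/(7.61−1) ≈ 26.9.

k ≈ 7.61, θ ≈ 26.9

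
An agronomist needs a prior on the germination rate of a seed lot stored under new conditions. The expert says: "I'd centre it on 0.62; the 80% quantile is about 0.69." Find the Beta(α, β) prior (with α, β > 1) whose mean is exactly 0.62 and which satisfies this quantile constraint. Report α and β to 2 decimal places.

α ≈ 21.54, β ≈ 13.20

With mean 0.62 fixed, write α = 0.62s, β = 0.38s where s = α+β.
Need P(θ < 0.69) = 0.8 under Beta(0.62s, 0.38s). Normal approximation: (q−m)/√(m(1−m)/s) ≈ z_{0.8} = 0.842, so s ≈ 0.62·0.38·(0.842)²/(0.69−0.62)² = 34.1.
At s = 34.1: P(θ<0.69) ≈ 0.797. Adjusting to match 0.8 gives s ≈ 34.75.
So α = 0.62·34.75 ≈ 21.54, β = 0.38·34.75 ≈ 13.20.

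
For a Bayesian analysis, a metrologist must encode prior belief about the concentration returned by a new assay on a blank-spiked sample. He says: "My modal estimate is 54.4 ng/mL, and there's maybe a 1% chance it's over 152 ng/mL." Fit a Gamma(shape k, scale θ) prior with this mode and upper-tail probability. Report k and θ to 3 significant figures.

k ≈ 5.34, θ ≈ 12.5

Gamma(k,θ) with k>1 has mode (k−1)θ, so θ = 54.4/(k−1).
Need P(X < 152) = 0.99 with θ tied to k this way. Start at k = 2, θ = 54.4: P(X<152) ≈ 0.768.
Too low — raise k to concentrate. Iterating converges to k ≈ 5.34.
Then θ = 54.4/(5.34−1) ≈ 12.5.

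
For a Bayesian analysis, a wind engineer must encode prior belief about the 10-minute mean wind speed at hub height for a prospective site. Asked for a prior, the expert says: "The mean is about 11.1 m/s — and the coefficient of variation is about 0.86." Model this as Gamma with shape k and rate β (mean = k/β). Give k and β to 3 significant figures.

For Gamma(k, rate β): mean = k/β, variance = k/β², so CV = 1/√k.
CV = 0.86, hence k = 1/CV² = 1.35.
Then β = k/mean = 1.35/11.1 = 0.122.

k ≈ 1.35, β ≈ 0.122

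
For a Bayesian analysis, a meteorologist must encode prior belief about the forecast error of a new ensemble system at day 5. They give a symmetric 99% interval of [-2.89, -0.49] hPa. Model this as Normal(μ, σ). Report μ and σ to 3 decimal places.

A symmetric 99% interval runs μ ± z·σ with z = 2.576.
Half-width = 1.2, so σ = 1.2/2.576 = 0.466.
μ is the interval midpoint, -1.690.

μ = -1.690, σ = 0.466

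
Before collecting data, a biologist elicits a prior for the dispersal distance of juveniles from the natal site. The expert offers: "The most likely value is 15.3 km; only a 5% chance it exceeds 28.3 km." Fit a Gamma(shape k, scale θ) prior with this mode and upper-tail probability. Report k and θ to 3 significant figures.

Gamma(k,θ) with k>1 has mode (k−1)θ, so θ = 15.3/(k−1).
Need P(X < 28.3) = 0.95 with θ tied to k this way. Start at k = 2, θ = 15.3: P(X<28.3) ≈ 0.552.
Too low — raise k to concentrate. Iterating converges to k ≈ 8.36.
Then θ = 15.3/(8.36−1) ≈ 2.08.

k ≈ 8.36, θ ≈ 2.08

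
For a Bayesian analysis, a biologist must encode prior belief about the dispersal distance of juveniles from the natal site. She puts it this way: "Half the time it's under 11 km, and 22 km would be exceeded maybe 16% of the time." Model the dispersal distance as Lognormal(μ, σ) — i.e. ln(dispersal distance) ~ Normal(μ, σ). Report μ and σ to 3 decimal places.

μ ≈ 2.398, σ ≈ 0.697

If T ~ Lognormal(μ,σ) then ln T ~ Normal(μ,σ), so the p-quantile of ln T is μ + z_p·σ.
ln(11) = 2.398 and ln(22) = 3.091; z_{0.5} = 0, z_{0.84} = 0.9945.
σ = (3.091 − 2.398)/(0.9945 − (0)) = 0.697.
μ = 2.398 − (0)·0.697 = 2.398.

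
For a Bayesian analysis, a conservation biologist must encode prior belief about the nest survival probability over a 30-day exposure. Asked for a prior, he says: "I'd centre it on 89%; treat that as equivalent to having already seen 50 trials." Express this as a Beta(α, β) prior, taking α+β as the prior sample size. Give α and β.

α = 44.5, β = 5.5

Under the effective-sample-size interpretation, Beta(α, β) has prior mean α/(α+β) and prior sample size α+β.
So α+β = 50 and α/(α+β) = 0.89, giving α = 0.89·50 = 44.5 and β = 50 − 44.5 = 5.5.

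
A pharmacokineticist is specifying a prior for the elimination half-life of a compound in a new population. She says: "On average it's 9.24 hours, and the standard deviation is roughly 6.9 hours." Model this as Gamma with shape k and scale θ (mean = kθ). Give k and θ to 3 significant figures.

k ≈ 1.79, θ ≈ 5.15

For Gamma(k, scale θ): mean = kθ, variance = kθ², so CV = 1/√k.
CV = SD/mean = 6.9/9.24 = 0.7468, hence k = 1/CV² = 1.79.
Then θ = mean/k = 9.24/1.79 = 5.15.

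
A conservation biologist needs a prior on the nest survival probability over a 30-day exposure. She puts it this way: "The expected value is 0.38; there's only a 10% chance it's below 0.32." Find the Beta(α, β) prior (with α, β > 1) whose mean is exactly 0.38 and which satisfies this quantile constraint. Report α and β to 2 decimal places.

α ≈ 40.03, β ≈ 65.31

With mean 0.38 fixed, write α = 0.38s, β = 0.62s where s = α+β.
Need P(θ < 0.32) = 0.1 under Beta(0.38s, 0.62s). Normal approximation: (q−m)/√(m(1−m)/s) ≈ z_{0.1} = -1.28, so s ≈ 0.38·0.62·(-1.28)²/(0.32−0.38)² = 107.5.
At s = 107.5: P(θ<0.32) ≈ 0.098. Adjusting to match 0.1 gives s ≈ 105.34.
So α = 0.38·105.34 ≈ 40.03, β = 0.62·105.34 ≈ 65.31.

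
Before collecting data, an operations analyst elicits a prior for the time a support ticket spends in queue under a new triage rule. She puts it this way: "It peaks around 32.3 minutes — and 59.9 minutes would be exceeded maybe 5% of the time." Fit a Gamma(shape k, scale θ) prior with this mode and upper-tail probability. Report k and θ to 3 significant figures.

Gamma(k,θ) with k>1 has mode (k−1)θ, so θ = 32.3/(k−1).
Need P(X < 59.9) = 0.95 with θ tied to k this way. Start at k = 2, θ = 32.3: P(X<59.9) ≈ 0.553.
Too low — raise k to concentrate. Iterating converges to k ≈ 8.3.
Then θ = 32.3/(8.3−1) ≈ 4.43.

k ≈ 8.3, θ ≈ 4.43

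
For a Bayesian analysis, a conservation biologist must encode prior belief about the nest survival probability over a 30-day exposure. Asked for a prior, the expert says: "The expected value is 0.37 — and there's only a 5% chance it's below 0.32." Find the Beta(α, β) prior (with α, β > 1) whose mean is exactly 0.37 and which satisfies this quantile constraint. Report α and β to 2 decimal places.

With mean 0.37 fixed, write α = 0.37s, β = 0.63s where s = α+β.
Need P(θ < 0.32) = 0.05 under Beta(0.37s, 0.63s). Normal approximation: (q−m)/√(m(1−m)/s) ≈ z_{0.05} = -1.64, so s ≈ 0.37·0.63·(-1.64)²/(0.32−0.37)² = 252.3.
At s = 252.3: P(θ<0.32) ≈ 0.048. Adjusting to match 0.05 gives s ≈ 245.36.
So α = 0.37·245.36 ≈ 90.78, β = 0.63·245.36 ≈ 154.57.

α ≈ 90.78, β ≈ 154.57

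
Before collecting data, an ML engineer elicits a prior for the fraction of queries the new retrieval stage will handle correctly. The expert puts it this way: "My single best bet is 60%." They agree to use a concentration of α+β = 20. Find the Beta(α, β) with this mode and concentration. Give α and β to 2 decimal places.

For α,β > 1 the Beta mode is (α−1)/(α+β−2). With α+β = 20, the mode is (α−1)/18.
Set (α−1)/18 = 0.6 → α = 1 + 0.6·18 = 11.80.
β = 20 − α = 8.20.

α = 11.80, β = 8.20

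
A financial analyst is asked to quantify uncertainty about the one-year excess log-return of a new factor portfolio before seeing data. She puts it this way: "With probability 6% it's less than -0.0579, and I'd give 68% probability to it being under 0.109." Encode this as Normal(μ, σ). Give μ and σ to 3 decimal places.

μ = 0.070, σ = 0.083

The p-quantile of Normal(μ,σ) is μ + z_p·σ, with z_{0.06} = -1.555 and z_{0.68} = 0.4677.
Eliminate σ: μ = (z₂·x₁ − z₁·x₂)/(z₂ − z₁) = (0.4677·-0.0579 − (-1.555)·0.109)/2.022 = 0.070.
Then σ = (x₂ − x₁)/(z₂ − z₁) = (0.109 − -0.0579)/2.022 = 0.083.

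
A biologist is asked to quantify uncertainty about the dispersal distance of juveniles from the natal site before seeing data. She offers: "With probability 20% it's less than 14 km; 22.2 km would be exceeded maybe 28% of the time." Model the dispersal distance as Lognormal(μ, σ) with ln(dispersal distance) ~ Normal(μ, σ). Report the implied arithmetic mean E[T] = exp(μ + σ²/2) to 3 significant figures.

E[T] ≈ 19.4 km

If T ~ Lognormal(μ,σ) then ln T ~ Normal(μ,σ), so the p-quantile of ln T is μ + z_p·σ.
ln(14) = 2.639 and ln(22.2) = 3.1; z_{0.2} = -0.8416, z_{0.72} = 0.5828.
σ = (3.1 − 2.639)/(0.5828 − (-0.8416)) = 0.324.
μ = 2.639 − (-0.8416)·0.324 = 2.911.
E[T] = exp(μ + σ²/2) = exp(2.911 + 0.0524) = 19.4 km.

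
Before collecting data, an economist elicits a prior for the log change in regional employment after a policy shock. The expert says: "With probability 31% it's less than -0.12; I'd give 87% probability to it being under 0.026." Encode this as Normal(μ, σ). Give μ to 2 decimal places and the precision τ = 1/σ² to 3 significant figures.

μ = -0.08, τ = 123

The p-quantile of Normal(μ,σ) is μ + z_p·σ, with z_{0.31} = -0.4959 and z_{0.87} = 1.126.
Eliminate σ: μ = (z₂·x₁ − z₁·x₂)/(z₂ − z₁) = (1.126·-0.12 − (-0.4959)·0.026)/1.622 = -0.08.
Then σ = (x₂ − x₁)/(z₂ − z₁) = (0.026 − -0.12)/1.622 = 0.09.
Precision τ = 1/σ² = 1/0.09² = 123.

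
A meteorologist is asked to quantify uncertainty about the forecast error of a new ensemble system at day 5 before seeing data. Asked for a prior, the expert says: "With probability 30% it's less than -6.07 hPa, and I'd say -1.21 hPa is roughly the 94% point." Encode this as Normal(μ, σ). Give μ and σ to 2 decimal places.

μ = -4.84, σ = 2.34

The p-quantile of Normal(μ,σ) is μ + z_p·σ, with z_{0.3} = -0.5244 and z_{0.94} = 1.555.
Eliminate σ: μ = (z₂·x₁ − z₁·x₂)/(z₂ − z₁) = (1.555·-6.07 − (-0.5244)·-1.21)/2.079 = -4.84.
Then σ = (x₂ − x₁)/(z₂ − z₁) = (-1.21 − -6.07)/2.079 = 2.34.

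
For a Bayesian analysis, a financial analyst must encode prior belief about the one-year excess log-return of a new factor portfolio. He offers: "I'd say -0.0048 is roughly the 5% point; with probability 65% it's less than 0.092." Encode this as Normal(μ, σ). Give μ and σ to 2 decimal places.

The p-quantile of Normal(μ,σ) is μ + z_p·σ, with z_{0.05} = -1.645 and z_{0.65} = 0.3853.
Eliminate σ: μ = (z₂·x₁ − z₁·x₂)/(z₂ − z₁) = (0.3853·-0.0048 − (-1.645)·0.092)/2.03 = 0.07.
Then σ = (x₂ − x₁)/(z₂ − z₁) = (0.092 − -0.0048)/2.03 = 0.05.

μ = 0.07, σ = 0.05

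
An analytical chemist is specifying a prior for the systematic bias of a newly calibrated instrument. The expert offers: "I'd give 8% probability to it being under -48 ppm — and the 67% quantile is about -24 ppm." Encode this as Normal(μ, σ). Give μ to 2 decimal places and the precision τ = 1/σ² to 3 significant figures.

For Normal(μ,σ), the p-quantile is μ + z_p·σ. Here z_{0.08} = -1.405, z_{0.67} = 0.4399.
So -48 = μ − 1.405σ and -24 = μ + 0.4399σ.
Subtracting: σ = (-24 − -48)/(0.4399 − (-1.405)) = 13.01.
Then μ = -48 − (-1.405)·13.01 = -29.72.
Precision τ = 1/σ² = 1/13.01² = 0.00591.

μ = -29.72, τ = 0.00591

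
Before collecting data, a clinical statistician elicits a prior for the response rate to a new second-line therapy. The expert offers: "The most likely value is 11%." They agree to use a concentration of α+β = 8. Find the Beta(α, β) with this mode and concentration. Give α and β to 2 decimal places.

α = 1.66, β = 6.34

For α,β > 1 the Beta mode is (α−1)/(α+β−2). With α+β = 8, the mode is (α−1)/6.
Set (α−1)/6 = 0.11 → α = 1 + 0.11·6 = 1.66.
β = 8 − α = 6.34.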